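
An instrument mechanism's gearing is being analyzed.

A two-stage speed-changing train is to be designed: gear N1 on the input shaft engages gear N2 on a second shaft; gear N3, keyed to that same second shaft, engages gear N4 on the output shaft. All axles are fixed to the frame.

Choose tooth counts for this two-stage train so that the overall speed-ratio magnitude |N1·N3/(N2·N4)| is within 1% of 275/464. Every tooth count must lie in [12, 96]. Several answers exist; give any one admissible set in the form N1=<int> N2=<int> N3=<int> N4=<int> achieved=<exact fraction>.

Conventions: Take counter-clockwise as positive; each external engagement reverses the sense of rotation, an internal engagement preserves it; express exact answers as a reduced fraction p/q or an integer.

2-stage fixed-axis compound train for ratio 275/464
target = 275/464 in lowest terms: an exact hit needs N1·N3 = k·275 and N2·N4 = k·464 for one integer k, every count in [12, 96]; additionally prefer no 1:1 stage (N1 ≠ N2, N3 ≠ N4)
k = 1: no 1:1-free in-range split of k·275 and k·464 into factor pairs; take k = 2
k = 2: N1·N3 = 550 = 22·25, N2·N4 = 928 = 16·58
achieved = 22·25/(16·58) = 275/464; |achieved − target| = 0 ≤ 11/1856 ✓

N1=22 N2=16 N3=25 N4=58 achieved=275/464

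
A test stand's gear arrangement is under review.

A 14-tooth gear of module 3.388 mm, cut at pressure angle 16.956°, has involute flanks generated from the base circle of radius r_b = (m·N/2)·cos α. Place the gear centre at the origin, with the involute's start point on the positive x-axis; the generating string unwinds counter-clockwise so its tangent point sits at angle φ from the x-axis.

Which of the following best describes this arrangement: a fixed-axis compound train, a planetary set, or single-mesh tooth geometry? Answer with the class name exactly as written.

single-mesh tooth geometry

recognized (one wheel, involute flank): single-mesh tooth geometry, m = 3.388, N = 14
classification: single-mesh tooth geometry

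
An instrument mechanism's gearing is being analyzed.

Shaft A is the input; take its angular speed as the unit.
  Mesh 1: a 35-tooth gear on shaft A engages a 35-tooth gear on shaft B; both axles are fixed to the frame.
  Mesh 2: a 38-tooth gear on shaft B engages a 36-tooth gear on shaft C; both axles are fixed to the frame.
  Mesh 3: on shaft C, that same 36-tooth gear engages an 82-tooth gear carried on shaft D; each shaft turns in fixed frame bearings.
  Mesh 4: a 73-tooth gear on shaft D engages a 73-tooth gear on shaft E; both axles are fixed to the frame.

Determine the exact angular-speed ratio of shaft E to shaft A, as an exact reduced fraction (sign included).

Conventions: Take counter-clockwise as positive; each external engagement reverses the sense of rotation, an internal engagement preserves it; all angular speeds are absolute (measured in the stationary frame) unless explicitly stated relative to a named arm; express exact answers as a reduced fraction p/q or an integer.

class = fixed-axis compound train [4 meshes; 4 ratios multiply, 4 sense flips]
mesh 1 [35T→35T]: running ratio 1, sense −
mesh 2 [38T→36T]: running ratio 19/18, sense +
mesh 3 [36T→82T]: running ratio 19/41, sense −
mesh 4 [73T→73T]: running ratio 19/41, sense +
ω_out/ω_in = 19/41

19/41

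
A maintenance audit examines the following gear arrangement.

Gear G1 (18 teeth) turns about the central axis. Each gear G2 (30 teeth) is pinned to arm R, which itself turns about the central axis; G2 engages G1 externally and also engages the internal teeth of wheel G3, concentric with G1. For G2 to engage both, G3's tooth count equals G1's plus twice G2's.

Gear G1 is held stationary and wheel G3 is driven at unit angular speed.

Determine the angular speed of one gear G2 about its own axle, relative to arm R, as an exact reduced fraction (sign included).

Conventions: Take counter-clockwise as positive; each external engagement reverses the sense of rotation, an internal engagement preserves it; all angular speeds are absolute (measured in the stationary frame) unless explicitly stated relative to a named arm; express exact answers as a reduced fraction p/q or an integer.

39/80

planetary set (18T centre, 30T on arm, 78T internal) — Willis relation
ring teeth: 18 + 2·30 = 78
18(ω_sun−ω_arm) = −78(ω_ring−ω_arm),  ω_sun = 0, ω_ring = 1
18(0−ω_arm) = −78(1−ω_arm)  ⇒  96·ω_arm = 78  ⇒  ω_arm = 13/16
sun–planet mesh: 18·(0−13/16) = −30·(ω_p−ω_arm)  ⇒  ω_p−ω_arm = 39/80
exact speed ratio = 39/80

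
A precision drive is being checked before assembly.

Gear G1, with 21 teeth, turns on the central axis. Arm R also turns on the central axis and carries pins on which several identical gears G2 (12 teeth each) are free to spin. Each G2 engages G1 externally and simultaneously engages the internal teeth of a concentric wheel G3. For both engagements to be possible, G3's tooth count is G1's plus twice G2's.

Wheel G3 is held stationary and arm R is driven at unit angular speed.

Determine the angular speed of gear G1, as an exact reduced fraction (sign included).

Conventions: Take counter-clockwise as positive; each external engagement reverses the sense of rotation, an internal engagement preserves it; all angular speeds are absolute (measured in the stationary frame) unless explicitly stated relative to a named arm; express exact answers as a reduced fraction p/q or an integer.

22/7

planetary set (21T centre, 12T on arm, 45T internal) — Willis relation
ring teeth: 21 + 2·12 = 45
21(ω_sun−ω_arm) = −45(ω_ring−ω_arm),  ω_ring = 0, ω_arm = 1
ω_sun = 1 − (45/21)(0−1) = 22/7
exact speed ratio = 22/7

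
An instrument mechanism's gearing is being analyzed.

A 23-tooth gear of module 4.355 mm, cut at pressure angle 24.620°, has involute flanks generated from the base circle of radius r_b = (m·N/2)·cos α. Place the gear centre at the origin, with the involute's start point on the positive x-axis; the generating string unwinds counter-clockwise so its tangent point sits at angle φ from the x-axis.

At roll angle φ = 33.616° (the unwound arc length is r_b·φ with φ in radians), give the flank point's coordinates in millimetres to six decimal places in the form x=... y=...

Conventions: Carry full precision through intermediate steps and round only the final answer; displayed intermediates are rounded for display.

x=52.704237 y=2.960863

single-mesh involute tooth geometry (23T wheel at module 4.355)
pitch radius r_p = m·N/2 = 4.355·23/2 = 50.082500
base radius r_b = r_p·cos α = 50.082500·cos 24.620° = 45.529537
roll angle φ = 33.616° = 0.58670988 rad
x = r_b·(cos φ + φ·sin φ) = 52.704237
y = r_b·(sin φ − φ·cos φ) = 2.960863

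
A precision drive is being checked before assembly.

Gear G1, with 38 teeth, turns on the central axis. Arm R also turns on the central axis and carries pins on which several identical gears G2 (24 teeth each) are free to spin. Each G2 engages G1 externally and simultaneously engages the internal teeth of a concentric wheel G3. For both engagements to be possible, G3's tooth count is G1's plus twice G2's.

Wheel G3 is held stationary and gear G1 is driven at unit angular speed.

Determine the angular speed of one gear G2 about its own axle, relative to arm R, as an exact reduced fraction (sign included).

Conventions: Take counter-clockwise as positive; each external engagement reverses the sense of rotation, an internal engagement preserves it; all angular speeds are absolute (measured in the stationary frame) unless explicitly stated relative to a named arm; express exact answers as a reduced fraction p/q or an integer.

-817/744

planetary set (38T centre, 24T on arm, 86T internal) — Willis relation
ring teeth: 38 + 2·24 = 86
38(ω_sun−ω_arm) = −86(ω_ring−ω_arm),  ω_ring = 0, ω_sun = 1
38(1−ω_arm) = −86(0−ω_arm)  ⇒  124·ω_arm = 38  ⇒  ω_arm = 19/62
sun–planet mesh: 38·(1−19/62) = −24·(ω_p−ω_arm)  ⇒  ω_p−ω_arm = -817/744
exact speed ratio = -817/744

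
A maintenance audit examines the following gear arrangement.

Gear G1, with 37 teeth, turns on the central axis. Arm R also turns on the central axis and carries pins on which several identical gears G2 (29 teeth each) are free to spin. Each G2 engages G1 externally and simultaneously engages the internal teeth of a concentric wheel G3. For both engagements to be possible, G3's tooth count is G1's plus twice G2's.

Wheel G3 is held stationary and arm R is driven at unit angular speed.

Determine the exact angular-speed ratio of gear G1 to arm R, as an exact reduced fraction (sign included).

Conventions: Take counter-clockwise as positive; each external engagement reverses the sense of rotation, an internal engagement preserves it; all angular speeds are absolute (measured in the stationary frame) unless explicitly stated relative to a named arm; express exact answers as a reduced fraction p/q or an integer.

recognized (axles ride arm R): planetary set, 37/29/95 teeth
ring teeth: 37 + 2·29 = 95
37(ω_sun−ω_arm) = −95(ω_ring−ω_arm),  ω_ring = 0, ω_arm = 1
ω_sun = 1 − (95/37)(0−1) = 132/37
ω_out/ω_in = 132/37

132/37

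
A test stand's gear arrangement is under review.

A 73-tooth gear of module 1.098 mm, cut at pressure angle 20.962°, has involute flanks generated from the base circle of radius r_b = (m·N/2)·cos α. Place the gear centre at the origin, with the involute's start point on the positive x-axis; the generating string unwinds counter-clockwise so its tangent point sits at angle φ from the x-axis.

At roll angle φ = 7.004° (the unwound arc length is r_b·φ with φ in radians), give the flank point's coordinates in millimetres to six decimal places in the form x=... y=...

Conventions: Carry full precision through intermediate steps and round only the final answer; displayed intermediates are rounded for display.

recognized (one wheel, involute flank): single-mesh tooth geometry, m = 1.098, N = 73
pitch radius r_p = m·N/2 = 1.098·73/2 = 40.077000
base radius r_b = r_p·cos α = 40.077000·cos 20.962° = 37.424620
roll angle φ = 7.004° = 0.12224286 rad
x = r_b·(cos φ + φ·sin φ) = 37.703200
y = r_b·(sin φ − φ·cos φ) = 0.022754

x=37.703200 y=0.022754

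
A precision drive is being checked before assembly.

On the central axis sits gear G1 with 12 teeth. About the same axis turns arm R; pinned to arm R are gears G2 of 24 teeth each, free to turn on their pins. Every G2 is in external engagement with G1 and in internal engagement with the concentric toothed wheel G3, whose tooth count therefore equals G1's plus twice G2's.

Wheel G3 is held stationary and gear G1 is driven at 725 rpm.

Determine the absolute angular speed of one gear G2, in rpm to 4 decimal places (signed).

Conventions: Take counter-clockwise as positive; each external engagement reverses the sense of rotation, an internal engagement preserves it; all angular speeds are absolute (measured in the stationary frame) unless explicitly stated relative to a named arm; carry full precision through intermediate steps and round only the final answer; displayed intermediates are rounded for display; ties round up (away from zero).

planetary set (12T centre, 24T on arm, 60T internal) — Willis relation
normalise by the input: solve with ω_sun = 1, then scale by 725 rpm
ring teeth: 12 + 2·24 = 60
12(ω_sun−ω_arm) = −60(ω_ring−ω_arm),  ω_ring = 0, ω_sun = 1
12(1−ω_arm) = −60(0−ω_arm)  ⇒  72·ω_arm = 12  ⇒  ω_arm = 1/6
sun–planet mesh: 12·(1−1/6) = −24·(ω_p−ω_arm)  ⇒  ω_p−ω_arm = -5/12
ω_p = 1/6 − 5/12 = -1/4
scale: ω_p = -1/4 × 725 rpm = -181.2500 rpm

-181.2500 rpm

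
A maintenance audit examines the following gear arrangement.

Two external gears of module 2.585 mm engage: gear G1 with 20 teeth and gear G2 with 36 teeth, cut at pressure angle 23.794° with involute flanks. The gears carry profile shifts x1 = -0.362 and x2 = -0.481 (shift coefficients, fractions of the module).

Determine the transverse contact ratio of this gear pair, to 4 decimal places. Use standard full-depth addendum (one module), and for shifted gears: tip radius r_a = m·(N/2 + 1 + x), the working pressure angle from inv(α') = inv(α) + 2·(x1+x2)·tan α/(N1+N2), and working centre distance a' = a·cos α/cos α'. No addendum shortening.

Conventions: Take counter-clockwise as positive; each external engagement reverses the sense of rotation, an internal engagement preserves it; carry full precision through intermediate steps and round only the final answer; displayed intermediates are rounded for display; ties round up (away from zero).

1.7937

single-mesh involute tooth geometry (20T engaging 36T at module 2.585)
base radii: r_b1 = 23.652800, r_b2 = 42.575039
tip radii: r_a1 = 27.499230, r_a2 = 47.871615
inv(α') = inv(23.794°) + 2·(-0.362-0.481)·tan α/(20+36) = 0.01236876  ⇒  α' = 18.83104°
a' = a·cos α / cos α' = 72.3800·cos 23.794°/cos 18.83104° = 69.973185
action lengths: √(r_a1²−r_b1²) = 14.026857, √(r_a2²−r_b2²) = 21.887383
base pitch p_b = π·m·cos α = 7.430746
CR = (14.026857 + 21.887383 − 69.973185·sin 18.83104°)/7.430746 = 1.793683
contact ratio ≈ 1.7937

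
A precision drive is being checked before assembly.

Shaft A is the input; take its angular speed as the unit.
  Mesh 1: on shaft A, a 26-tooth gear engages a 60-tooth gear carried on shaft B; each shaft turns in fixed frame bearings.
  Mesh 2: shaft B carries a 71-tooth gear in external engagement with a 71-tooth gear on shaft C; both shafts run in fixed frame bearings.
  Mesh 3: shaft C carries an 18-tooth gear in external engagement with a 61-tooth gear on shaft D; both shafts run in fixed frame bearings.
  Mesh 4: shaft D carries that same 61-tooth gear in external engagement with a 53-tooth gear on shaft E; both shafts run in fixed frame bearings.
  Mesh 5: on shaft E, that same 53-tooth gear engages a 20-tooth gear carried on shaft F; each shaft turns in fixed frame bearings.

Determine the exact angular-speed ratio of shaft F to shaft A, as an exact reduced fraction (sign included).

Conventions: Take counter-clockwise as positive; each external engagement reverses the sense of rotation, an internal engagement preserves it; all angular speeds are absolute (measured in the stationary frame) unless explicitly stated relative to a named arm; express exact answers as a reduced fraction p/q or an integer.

class = fixed-axis compound train [5 meshes; 5 ratios multiply, 5 sense flips]
mesh 1 [26T→60T]: running ratio 13/30, sense −
mesh 2 [71T→71T]: running ratio 13/30, sense +
mesh 3 [18T→61T]: running ratio 39/305, sense −
mesh 4 [61T→53T]: running ratio 39/265, sense +
mesh 5 [53T→20T]: running ratio 39/100, sense −
ω_out/ω_in = -39/100

-39/100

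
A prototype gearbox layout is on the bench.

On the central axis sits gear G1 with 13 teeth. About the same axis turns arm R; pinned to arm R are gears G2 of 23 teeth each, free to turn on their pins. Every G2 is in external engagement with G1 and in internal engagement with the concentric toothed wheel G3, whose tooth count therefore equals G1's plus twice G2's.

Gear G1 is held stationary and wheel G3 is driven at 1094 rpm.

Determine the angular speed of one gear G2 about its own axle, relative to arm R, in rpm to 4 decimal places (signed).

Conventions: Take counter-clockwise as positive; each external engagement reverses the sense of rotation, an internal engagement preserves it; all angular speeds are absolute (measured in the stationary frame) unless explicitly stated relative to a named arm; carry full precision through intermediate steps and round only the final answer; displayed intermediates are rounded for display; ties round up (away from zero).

planetary set (13T centre, 23T on arm, 59T internal) — Willis relation
normalise by the input: solve with ω_ring = 1, then scale by 1094 rpm
ring teeth: 13 + 2·23 = 59
13(ω_sun−ω_arm) = −59(ω_ring−ω_arm),  ω_sun = 0, ω_ring = 1
13(0−ω_arm) = −59(1−ω_arm)  ⇒  72·ω_arm = 59  ⇒  ω_arm = 59/72
sun–planet mesh: 13·(0−59/72) = −23·(ω_p−ω_arm)  ⇒  ω_p−ω_arm = 767/1656
scale: ω_p−ω_arm = 767/1656 × 1094 rpm = +506.7017 rpm

+506.7017 rpm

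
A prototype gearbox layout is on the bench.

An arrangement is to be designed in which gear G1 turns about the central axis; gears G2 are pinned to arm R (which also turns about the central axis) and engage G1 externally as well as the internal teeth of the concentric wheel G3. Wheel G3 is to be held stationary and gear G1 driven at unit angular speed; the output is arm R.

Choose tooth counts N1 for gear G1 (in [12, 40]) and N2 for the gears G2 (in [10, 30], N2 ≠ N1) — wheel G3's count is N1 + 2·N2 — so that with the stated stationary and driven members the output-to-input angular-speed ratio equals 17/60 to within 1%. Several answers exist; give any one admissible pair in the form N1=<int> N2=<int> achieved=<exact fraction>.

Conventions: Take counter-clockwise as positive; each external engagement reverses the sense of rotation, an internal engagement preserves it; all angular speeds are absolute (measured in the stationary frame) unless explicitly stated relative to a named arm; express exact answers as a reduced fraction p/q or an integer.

design class (target 17/60): planetary set
Willis with ω_ring = 0: ω_arm/ω_sun = N1/(N1+N3); set equal to 17/60  ⇒  N3/N1 = 1/(17/60) − 1 = 43/17
N3 = N1 + 2·N2  ⇒  N2/N1 = (N3/N1 − 1)/2 = (43/17 − 1)/2 = 13/17
smallest multiple with N1 ≥ 12 and N2 ≥ 10: k = 1  ⇒  N1 = 1·17 = 17, N2 = 1·13 = 13 (N1 ≤ 40, N2 ≤ 30, N2 ≠ N1 ✓), N3 = 17 + 2·13 = 43
check: N1/(N1+N3) with N1 = 17, N3 = 43 gives 17/60; |achieved − target| = 0 ≤ 17/6000 ✓

N1=17 N2=13 achieved=17/60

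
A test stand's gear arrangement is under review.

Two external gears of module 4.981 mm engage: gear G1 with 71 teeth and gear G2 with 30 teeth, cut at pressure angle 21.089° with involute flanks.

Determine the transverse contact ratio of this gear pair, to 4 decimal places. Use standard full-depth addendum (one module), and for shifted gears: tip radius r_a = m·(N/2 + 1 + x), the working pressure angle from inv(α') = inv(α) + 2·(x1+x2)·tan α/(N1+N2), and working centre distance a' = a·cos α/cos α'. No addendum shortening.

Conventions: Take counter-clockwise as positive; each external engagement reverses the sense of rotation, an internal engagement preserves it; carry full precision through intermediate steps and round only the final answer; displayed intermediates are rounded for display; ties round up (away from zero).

single-mesh involute tooth geometry (71T engaging 30T at module 4.981)
base radii: r_b1 = 164.982193, r_b2 = 69.710786
tip radii: r_a1 = 181.806500, r_a2 = 79.696000
no profile shift: α' = α, a' = a
action lengths: √(r_a1²−r_b1²) = 76.383763, √(r_a2²−r_b2²) = 38.624587
base pitch p_b = π·m·cos α = 14.600193
CR = (76.383763 + 38.624587 − 251.540500·sin 21.08900°)/14.600193 = 1.678035
contact ratio ≈ 1.6780

1.6780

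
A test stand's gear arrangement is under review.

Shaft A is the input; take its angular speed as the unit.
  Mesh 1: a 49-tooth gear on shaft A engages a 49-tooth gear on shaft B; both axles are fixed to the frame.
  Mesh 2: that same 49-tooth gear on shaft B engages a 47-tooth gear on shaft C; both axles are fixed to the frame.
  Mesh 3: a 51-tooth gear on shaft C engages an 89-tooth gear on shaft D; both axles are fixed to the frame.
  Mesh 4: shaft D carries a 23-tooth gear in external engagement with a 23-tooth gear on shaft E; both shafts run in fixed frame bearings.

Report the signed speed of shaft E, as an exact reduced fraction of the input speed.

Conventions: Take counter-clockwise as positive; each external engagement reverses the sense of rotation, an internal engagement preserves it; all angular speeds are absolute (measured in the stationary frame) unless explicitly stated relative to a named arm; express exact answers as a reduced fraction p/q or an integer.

4-mesh fixed-axis compound train (all bearings frame-fixed)
mesh 1 [49T→49T]: |ω|/ω_in = 1×49/49 = 1, sense flips to −
mesh 2 [49T→47T]: |ω|/ω_in = 1×49/47 = 49/47, sense flips to +
mesh 3 [51T→89T]: |ω|/ω_in = (49/47)×51/89 = 2499/4183, sense flips to −
mesh 4 [23T→23T]: |ω|/ω_in = (2499/4183)×23/23 = 2499/4183, sense flips to +
signed output speed (× input speed) = 2499/4183

2499/4183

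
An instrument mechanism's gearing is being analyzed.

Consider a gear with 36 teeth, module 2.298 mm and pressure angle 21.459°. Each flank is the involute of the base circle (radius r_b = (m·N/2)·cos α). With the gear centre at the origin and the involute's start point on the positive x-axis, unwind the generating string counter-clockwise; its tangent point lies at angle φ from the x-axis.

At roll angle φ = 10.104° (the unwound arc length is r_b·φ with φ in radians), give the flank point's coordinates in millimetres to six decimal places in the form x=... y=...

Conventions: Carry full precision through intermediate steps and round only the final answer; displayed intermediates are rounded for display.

class = single-mesh tooth geometry [base-circle involute, m = 2.298, 36T]
pitch radius r_p = m·N/2 = 2.298·36/2 = 41.364000
base radius r_b = r_p·cos α = 41.364000·cos 21.459° = 38.496631
roll angle φ = 10.104° = 0.17634807 rad
x = r_b·(cos φ + φ·sin φ) = 39.090581
y = r_b·(sin φ − φ·cos φ) = 0.070156

x=39.090581 y=0.070156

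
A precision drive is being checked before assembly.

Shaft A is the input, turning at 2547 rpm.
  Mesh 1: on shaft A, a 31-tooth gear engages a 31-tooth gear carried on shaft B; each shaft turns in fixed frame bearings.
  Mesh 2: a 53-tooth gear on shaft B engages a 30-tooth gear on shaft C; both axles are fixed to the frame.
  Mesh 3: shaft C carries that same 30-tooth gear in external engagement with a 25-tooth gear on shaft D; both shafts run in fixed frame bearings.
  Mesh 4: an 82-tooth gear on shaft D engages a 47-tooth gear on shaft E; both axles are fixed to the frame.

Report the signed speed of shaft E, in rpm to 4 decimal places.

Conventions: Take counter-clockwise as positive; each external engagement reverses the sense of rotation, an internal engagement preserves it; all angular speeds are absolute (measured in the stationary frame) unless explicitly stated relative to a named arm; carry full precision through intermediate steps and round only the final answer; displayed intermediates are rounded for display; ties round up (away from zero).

4-mesh fixed-axis compound train (all bearings frame-fixed)
mesh 1 [31T→31T]: ω = 2547.0000×31/31 = 2547.0000 rpm, sense flips to −
mesh 2 [53T→30T]: ω = 2547.0000×53/30 = 4499.7000 rpm, sense flips to +
mesh 3 [30T→25T]: ω = 4499.7000×30/25 = 5399.6400 rpm, sense flips to −
mesh 4 [82T→47T]: ω = 5399.6400×82/47 = 9420.6485 rpm, sense flips to +
signed output speed = +9420.6485 rpm

+9420.6485 rpm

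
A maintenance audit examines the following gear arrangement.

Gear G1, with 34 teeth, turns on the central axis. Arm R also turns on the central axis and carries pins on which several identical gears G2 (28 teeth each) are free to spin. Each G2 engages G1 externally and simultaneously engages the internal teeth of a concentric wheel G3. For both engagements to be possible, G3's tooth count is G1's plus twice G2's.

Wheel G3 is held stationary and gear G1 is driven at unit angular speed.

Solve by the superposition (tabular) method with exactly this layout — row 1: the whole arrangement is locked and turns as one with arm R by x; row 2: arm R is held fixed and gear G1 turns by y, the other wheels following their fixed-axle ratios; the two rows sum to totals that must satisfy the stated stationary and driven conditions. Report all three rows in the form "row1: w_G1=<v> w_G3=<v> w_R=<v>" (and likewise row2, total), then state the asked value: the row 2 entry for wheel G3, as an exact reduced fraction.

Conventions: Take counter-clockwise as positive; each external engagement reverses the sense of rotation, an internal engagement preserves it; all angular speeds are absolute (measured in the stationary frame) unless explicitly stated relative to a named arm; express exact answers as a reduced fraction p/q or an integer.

recognized (axles ride arm R): planetary set, 34/28/90 teeth
row 1: whole set turns with the arm by x
row 2: sun turns y, ring = −(34/90)·y, arm 0
boundary: total ω_ring = x − (34/90)·y = 0 and total ω_sun = x + y = 1  ⇒  y = 45/62, x = 17/62
row 2 ring = −(34/90)·45/62 = -17/62
totals (row 1 + row 2): sun 17/62 + 45/62 = 1, ring 17/62 + (-17/62) = 0, arm 17/62 + 0 = 17/62
asked cell (row2, ring) = -17/62

row1: w_G1=17/62 w_G3=17/62 w_R=17/62
row2: w_G1=45/62 w_G3=-17/62 w_R=0
total: w_G1=1 w_G3=0 w_R=17/62
asked value: -17/62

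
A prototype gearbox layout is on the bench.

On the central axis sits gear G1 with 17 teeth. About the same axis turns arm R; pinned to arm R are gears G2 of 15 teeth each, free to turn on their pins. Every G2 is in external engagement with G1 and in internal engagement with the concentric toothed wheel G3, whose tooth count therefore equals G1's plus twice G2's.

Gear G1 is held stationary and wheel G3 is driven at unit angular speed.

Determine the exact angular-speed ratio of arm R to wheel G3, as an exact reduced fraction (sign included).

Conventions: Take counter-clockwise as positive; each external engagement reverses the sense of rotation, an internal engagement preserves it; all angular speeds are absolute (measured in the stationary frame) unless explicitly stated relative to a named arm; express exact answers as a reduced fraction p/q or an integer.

recognized (axles ride arm R): planetary set, 17/15/47 teeth
ring teeth: 17 + 2·15 = 47
17(ω_sun−ω_arm) = −47(ω_ring−ω_arm),  ω_sun = 0, ω_ring = 1
17(0−ω_arm) = −47(1−ω_arm)  ⇒  64·ω_arm = 47  ⇒  ω_arm = 47/64
ω_out/ω_in = 47/64

47/64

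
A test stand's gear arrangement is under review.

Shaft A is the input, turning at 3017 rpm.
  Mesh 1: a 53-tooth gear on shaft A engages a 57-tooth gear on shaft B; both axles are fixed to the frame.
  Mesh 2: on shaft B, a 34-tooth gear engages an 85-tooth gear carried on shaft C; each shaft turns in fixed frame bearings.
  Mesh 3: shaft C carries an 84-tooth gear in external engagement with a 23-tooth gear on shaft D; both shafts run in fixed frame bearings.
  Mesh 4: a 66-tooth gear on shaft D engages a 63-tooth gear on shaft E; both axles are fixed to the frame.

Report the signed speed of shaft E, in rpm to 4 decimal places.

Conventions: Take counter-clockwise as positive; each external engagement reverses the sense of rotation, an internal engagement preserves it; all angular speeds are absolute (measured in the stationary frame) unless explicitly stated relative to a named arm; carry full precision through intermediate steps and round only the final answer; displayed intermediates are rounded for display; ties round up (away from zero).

topology: fixed-axis compound train — 4 meshes, A→E
mesh 1 [53T→57T]: ω = 3017.0000×53/57 = 2805.2807 rpm, sense flips to −
mesh 2 [34T→85T]: ω = 2805.2807×34/85 = 1122.1123 rpm, sense flips to +
mesh 3 [84T→23T]: ω = 1122.1123×84/23 = 4098.1492 rpm, sense flips to −
mesh 4 [66T→63T]: ω = 4098.1492×66/63 = 4293.2992 rpm, sense flips to +
signed output speed = +4293.2992 rpm

+4293.2992 rpm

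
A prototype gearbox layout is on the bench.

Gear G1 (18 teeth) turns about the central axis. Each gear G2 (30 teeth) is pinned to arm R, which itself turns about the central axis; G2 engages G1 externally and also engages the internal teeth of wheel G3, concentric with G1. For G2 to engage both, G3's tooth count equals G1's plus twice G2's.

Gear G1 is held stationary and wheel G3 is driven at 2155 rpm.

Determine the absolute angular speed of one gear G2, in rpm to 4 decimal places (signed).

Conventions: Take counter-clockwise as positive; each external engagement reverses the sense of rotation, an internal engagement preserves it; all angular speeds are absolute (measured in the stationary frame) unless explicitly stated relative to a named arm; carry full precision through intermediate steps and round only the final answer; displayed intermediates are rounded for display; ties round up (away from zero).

planetary set (18T centre, 30T on arm, 78T internal) — Willis relation
normalise by the input: solve with ω_ring = 1, then scale by 2155 rpm
ring teeth: 18 + 2·30 = 78
18(ω_sun−ω_arm) = −78(ω_ring−ω_arm),  ω_sun = 0, ω_ring = 1
18(0−ω_arm) = −78(1−ω_arm)  ⇒  96·ω_arm = 78  ⇒  ω_arm = 13/16
sun–planet mesh: 18·(0−13/16) = −30·(ω_p−ω_arm)  ⇒  ω_p−ω_arm = 39/80
ω_p = 13/16 + 39/80 = 13/10
scale: ω_p = 13/10 × 2155 rpm = +2801.5000 rpm

+2801.5000 rpm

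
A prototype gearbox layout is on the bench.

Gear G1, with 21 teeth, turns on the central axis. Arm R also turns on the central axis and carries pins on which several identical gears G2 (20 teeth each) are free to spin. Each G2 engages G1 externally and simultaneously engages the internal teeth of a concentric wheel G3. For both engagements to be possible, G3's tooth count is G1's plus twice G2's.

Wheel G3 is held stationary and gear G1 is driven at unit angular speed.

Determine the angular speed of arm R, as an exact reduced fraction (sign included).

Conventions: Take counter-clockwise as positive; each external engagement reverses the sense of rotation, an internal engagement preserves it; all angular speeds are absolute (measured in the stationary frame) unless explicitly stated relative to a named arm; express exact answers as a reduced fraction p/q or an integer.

21/82

recognized (axles ride arm R): planetary set, 21/20/61 teeth
ring teeth: 21 + 2·20 = 61
21(ω_sun−ω_arm) = −61(ω_ring−ω_arm),  ω_ring = 0, ω_sun = 1
21(1−ω_arm) = −61(0−ω_arm)  ⇒  82·ω_arm = 21  ⇒  ω_arm = 21/82
exact speed ratio = 21/82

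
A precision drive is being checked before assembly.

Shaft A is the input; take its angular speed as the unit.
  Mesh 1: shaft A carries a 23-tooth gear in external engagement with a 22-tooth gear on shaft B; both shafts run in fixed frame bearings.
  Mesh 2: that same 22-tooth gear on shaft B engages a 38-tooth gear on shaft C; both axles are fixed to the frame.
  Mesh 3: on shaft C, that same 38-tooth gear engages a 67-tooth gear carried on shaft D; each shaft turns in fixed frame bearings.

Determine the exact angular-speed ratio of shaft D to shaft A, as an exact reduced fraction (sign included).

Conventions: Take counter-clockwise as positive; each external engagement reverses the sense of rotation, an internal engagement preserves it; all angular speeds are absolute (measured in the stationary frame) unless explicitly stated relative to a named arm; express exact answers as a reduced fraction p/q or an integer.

-23/67

class = fixed-axis compound train [3 meshes; 3 ratios multiply, 3 sense flips]
mesh 1 [23T→22T]: running ratio 23/22, sense −
mesh 2 [22T→38T]: running ratio 23/38, sense +
mesh 3 [38T→67T]: running ratio 23/67, sense −
ω_out/ω_in = -23/67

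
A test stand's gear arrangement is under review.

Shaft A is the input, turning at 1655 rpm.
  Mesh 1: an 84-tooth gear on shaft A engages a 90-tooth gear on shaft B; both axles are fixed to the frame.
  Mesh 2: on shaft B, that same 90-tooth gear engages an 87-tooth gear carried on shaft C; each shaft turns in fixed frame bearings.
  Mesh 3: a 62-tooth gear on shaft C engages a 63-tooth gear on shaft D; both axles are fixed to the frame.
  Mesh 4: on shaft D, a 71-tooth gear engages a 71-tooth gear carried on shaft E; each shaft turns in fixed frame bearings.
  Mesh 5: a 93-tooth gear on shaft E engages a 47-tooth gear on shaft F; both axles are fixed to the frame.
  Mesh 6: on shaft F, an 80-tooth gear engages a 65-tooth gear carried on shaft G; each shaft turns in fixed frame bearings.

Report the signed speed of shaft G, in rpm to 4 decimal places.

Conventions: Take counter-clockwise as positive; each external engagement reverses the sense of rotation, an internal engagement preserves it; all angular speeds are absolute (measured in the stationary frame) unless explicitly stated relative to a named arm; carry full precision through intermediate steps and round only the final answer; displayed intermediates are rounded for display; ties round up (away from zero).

class = fixed-axis compound train [6 meshes; 6 ratios multiply, 6 sense flips]
mesh 1 [84T→90T]: ω = 1655.0000×84/90 = 1544.6667 rpm, sense flips to −
mesh 2 [90T→87T]: ω = 1544.6667×90/87 = 1597.9310 rpm, sense flips to +
mesh 3 [62T→63T]: ω = 1597.9310×62/63 = 1572.5670 rpm, sense flips to −
mesh 4 [71T→71T]: ω = 1572.5670×71/71 = 1572.5670 rpm, sense flips to +
mesh 5 [93T→47T]: ω = 1572.5670×93/47 = 3111.6752 rpm, sense flips to −
mesh 6 [80T→65T]: ω = 3111.6752×80/65 = 3829.7541 rpm, sense flips to +
signed output speed = +3829.7541 rpm

+3829.7541 rpm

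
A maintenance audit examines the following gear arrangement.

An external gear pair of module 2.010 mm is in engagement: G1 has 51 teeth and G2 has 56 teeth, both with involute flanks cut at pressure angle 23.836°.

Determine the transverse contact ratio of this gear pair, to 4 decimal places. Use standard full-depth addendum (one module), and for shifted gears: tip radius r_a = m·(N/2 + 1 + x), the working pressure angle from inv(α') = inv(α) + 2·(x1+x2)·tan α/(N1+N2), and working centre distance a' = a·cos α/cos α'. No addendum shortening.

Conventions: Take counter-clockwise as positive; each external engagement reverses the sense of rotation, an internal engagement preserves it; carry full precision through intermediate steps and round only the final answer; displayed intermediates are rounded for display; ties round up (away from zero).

topology: single-mesh involute geometry — m = 2.010, 51T/56T pair
base radii: r_b1 = 46.883253, r_b2 = 51.479650
tip radii: r_a1 = 53.265000, r_a2 = 58.290000
no profile shift: α' = α, a' = a
action lengths: √(r_a1²−r_b1²) = 25.280840, √(r_a2²−r_b2²) = 27.341722
base pitch p_b = π·m·cos α = 5.776003
CR = (25.280840 + 27.341722 − 107.535000·sin 23.83600°)/5.776003 = 1.586825
contact ratio ≈ 1.5868

1.5868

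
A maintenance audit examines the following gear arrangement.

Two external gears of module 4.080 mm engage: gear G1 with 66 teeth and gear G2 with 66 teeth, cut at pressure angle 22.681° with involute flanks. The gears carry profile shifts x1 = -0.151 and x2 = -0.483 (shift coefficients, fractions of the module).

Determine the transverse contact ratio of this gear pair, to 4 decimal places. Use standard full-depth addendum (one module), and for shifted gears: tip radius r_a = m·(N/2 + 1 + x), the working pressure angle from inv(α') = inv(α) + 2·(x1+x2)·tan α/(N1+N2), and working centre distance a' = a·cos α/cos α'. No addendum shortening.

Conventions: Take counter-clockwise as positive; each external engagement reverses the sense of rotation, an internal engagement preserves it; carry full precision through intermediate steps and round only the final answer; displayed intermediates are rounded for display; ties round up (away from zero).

1.7574

class = single-mesh tooth geometry [involute pair 66T × 66T, m = 4.080]
base radii: r_b1 = 124.227752, r_b2 = 124.227752
tip radii: r_a1 = 138.103920, r_a2 = 136.749360
inv(α') = inv(22.681°) + 2·(-0.151-0.483)·tan α/(66+66) = 0.01804679  ⇒  α' = 21.26912°
a' = a·cos α / cos α' = 269.2800·cos 22.681°/cos 21.26912° = 266.615526
action lengths: √(r_a1²−r_b1²) = 60.333726, √(r_a2²−r_b2²) = 57.165140
base pitch p_b = π·m·cos α = 11.826454
CR = (60.333726 + 57.165140 − 266.615526·sin 21.26912°)/11.826454 = 1.757444
contact ratio ≈ 1.7574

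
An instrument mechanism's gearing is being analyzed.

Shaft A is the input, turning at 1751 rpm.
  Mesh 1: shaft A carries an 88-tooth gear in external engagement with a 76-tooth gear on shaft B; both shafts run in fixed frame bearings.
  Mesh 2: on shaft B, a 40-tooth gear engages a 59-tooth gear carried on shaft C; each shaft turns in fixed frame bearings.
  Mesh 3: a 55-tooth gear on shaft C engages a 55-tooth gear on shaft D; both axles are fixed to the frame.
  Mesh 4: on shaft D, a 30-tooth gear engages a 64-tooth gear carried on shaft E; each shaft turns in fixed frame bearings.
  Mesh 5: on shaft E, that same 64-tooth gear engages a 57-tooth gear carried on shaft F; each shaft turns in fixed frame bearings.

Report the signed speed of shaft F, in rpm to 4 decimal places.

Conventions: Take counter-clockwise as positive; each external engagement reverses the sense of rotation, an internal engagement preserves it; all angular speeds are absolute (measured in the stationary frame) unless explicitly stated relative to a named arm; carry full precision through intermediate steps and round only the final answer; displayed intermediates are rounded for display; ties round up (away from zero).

topology: fixed-axis compound train — 5 meshes, A→F
mesh 1 [88T→76T]: ω = 1751.0000×88/76 = 2027.4737 rpm, sense flips to −
mesh 2 [40T→59T]: ω = 2027.4737×40/59 = 1374.5584 rpm, sense flips to +
mesh 3 [55T→55T]: ω = 1374.5584×55/55 = 1374.5584 rpm, sense flips to −
mesh 4 [30T→64T]: ω = 1374.5584×30/64 = 644.3243 rpm, sense flips to +
mesh 5 [64T→57T]: ω = 644.3243×64/57 = 723.4518 rpm, sense flips to −
signed output speed = -723.4518 rpm

-723.4518 rpm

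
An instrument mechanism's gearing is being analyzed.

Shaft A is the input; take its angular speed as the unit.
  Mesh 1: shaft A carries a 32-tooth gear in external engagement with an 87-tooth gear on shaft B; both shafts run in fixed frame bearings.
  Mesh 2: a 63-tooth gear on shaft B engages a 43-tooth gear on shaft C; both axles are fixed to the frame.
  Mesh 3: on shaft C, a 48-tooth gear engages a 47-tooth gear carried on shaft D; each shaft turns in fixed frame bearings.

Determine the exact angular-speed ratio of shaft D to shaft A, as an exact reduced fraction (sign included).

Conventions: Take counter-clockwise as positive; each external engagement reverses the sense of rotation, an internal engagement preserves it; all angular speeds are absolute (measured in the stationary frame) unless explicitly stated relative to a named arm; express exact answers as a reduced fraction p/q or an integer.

class = fixed-axis compound train [3 meshes; 3 ratios multiply, 3 sense flips]
mesh 1 [32T→87T]: running ratio 32/87, sense −
mesh 2 [63T→43T]: running ratio 672/1247, sense +
mesh 3 [48T→47T]: running ratio 32256/58609, sense −
ω_out/ω_in = -32256/58609

-32256/58609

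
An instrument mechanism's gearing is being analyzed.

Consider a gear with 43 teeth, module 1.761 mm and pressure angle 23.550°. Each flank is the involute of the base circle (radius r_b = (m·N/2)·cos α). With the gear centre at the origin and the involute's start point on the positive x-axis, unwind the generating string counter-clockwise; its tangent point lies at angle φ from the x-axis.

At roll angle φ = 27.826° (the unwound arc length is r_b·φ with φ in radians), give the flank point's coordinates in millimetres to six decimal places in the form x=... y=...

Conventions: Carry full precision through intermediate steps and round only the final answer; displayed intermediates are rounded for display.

topology: single-mesh involute geometry — m = 1.761, N = 43
pitch radius r_p = m·N/2 = 1.761·43/2 = 37.861500
base radius r_b = r_p·cos α = 37.861500·cos 23.550° = 34.708082
roll angle φ = 27.826° = 0.48565532 rad
x = r_b·(cos φ + φ·sin φ) = 38.563016
y = r_b·(sin φ − φ·cos φ) = 1.294243

x=38.563016 y=1.294243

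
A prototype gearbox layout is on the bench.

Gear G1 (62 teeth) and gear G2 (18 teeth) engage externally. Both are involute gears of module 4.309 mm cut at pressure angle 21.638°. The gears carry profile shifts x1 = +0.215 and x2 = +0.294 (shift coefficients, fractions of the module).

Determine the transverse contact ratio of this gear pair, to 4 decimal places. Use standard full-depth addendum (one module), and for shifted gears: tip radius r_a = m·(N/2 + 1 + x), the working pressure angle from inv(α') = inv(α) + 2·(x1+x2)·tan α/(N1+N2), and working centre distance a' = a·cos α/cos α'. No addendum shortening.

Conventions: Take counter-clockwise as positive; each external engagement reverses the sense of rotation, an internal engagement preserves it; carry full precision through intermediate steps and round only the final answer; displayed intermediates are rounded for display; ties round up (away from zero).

single-mesh involute tooth geometry (62T engaging 18T at module 4.309)
base radii: r_b1 = 124.165973, r_b2 = 36.048186
tip radii: r_a1 = 138.814435, r_a2 = 44.356846
inv(α') = inv(21.638°) + 2·(+0.215+0.294)·tan α/(62+18) = 0.02408901  ⇒  α' = 23.32551°
a' = a·cos α / cos α' = 172.3600·cos 21.638°/cos 23.32551° = 174.473878
action lengths: √(r_a1²−r_b1²) = 62.066566, √(r_a2²−r_b2²) = 25.846820
base pitch p_b = π·m·cos α = 12.583191
CR = (62.066566 + 25.846820 − 174.473878·sin 23.32551°)/12.583191 = 1.496416
contact ratio ≈ 1.4964

1.4964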